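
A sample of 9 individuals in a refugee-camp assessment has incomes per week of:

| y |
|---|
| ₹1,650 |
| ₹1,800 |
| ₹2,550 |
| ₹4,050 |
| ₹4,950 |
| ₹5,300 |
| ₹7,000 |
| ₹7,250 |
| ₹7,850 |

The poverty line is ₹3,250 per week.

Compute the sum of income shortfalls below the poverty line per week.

₹3,750

Incomes under z: ₹1,650, ₹1,800, ₹2,550 (q = 3 of N = 9).
Individual gaps: 3250−1650 = 1600; 3250−1800 = 1450; 3250−2550 = 700.
Aggregate gap = ₹3,750.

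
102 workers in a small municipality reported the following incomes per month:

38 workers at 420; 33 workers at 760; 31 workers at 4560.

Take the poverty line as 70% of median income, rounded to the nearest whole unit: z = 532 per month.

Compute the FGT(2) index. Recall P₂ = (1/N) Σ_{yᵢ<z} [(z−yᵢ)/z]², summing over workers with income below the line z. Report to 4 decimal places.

0.0165

Poor units: 38×420 (q = 38 of N = 102).
Gap ratios (z−y)/z: (532−420)/532 = 0.2105 (×38).
Squared: 0.0443 (×38).
Sum = 1.684211; P₂ = 1.684211 / 102 = 0.0165.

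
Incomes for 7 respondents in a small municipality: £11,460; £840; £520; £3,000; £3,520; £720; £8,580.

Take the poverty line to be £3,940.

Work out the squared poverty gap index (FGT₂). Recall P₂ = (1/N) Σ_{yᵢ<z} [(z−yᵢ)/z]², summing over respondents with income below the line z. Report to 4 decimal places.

Below the line: £520, £720, £840, £3,000, £3,520 (q = 5 of N = 7).
Shortfall ratios: (3940−520)/3940 = 0.8680; (3940−720)/3940 = 0.8173; (3940−840)/3940 = 0.7868; (3940−3000)/3940 = 0.2386; (3940−3520)/3940 = 0.1066.
Squared: 0.7535; 0.6679; 0.6191; 0.0569; 0.0114.
Sum = 2.108712; P₂ = 2.108712 / 7 = 0.3012.

0.3012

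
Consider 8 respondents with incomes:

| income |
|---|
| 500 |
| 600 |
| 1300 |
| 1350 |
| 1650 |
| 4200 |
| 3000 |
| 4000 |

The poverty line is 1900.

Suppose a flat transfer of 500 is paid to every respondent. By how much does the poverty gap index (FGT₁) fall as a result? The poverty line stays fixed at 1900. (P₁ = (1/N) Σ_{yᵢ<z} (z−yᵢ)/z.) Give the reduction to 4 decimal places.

Before: below the line — 500, 600, 1300, 1350, 1650; poverty gap index (FGT₁) = 0.269737.
After the 500 transfer: below the line — 1000, 1100, 1800, 1850; poverty gap index (FGT₁) = 0.121711.
Reduction = 0.269737 − 0.121711 = 0.1480.

0.1480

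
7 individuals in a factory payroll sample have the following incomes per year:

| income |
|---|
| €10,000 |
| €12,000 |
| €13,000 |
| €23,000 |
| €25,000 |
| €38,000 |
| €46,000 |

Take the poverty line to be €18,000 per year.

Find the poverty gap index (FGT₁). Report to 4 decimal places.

Incomes under z: €10,000, €12,000, €13,000 (q = 3 of N = 7).
Shortfall ratios: (18000−10000)/18000 = 0.4444; (18000−12000)/18000 = 0.3333; (18000−13000)/18000 = 0.2778.
Σ = 1.055556. Dividing by the full population N = 7 gives P₁ = 0.1508.

0.1508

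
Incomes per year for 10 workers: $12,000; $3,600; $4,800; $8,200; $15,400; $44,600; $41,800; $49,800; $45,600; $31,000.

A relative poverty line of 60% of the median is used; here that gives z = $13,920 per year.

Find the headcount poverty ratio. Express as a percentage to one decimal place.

40.0%

4 of the 10 workers have income below $13,920.
H = 4/10 = 40.0%.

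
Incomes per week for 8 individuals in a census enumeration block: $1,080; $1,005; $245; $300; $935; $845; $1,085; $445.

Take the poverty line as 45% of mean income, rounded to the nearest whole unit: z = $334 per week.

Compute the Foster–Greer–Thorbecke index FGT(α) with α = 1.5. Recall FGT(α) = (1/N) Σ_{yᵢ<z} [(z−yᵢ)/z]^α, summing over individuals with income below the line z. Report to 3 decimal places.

0.021

Poor units: $245, $300 (q = 2 of N = 8).
Normalized shortfalls: (334−245)/334 = 0.2665; (334−300)/334 = 0.1018.
Raised to α = 1.5: 0.13755; 0.03248.
Sum = 0.170030; FGT(1.5) = 0.170030 / 8 = 0.021.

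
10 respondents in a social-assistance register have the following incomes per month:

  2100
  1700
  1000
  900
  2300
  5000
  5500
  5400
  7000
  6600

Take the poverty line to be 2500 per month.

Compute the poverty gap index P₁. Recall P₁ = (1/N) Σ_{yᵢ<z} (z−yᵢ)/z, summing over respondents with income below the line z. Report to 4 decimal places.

0.1800

Incomes under z: 900, 1000, 1700, 2100, 2300 (q = 5 of N = 10).
Relative gaps: (2500−900)/2500 = 0.6400; (2500−1000)/2500 = 0.6000; (2500−1700)/2500 = 0.3200; (2500−2100)/2500 = 0.1600; (2500−2300)/2500 = 0.0800.
Sum of shortfalls = 1.800000; P₁ averages over all N: 1.800000 / 10 = 0.1800.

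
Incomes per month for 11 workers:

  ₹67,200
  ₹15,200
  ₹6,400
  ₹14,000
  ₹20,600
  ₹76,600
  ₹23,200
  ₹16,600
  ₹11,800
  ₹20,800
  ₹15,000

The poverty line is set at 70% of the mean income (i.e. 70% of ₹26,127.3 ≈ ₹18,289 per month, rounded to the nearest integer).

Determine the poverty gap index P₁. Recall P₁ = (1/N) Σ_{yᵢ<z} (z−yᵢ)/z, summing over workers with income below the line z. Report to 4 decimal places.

0.1528

Incomes under z: ₹6,400, ₹11,800, ₹14,000, ₹15,000, ₹15,200, ₹16,600 (q = 6 of N = 11).
Gap ratios (z−y)/z: (18289−6400)/18289 = 0.6501; (18289−11800)/18289 = 0.3548; (18289−14000)/18289 = 0.2345; (18289−15000)/18289 = 0.1798; (18289−15200)/18289 = 0.1689; (18289−16600)/18289 = 0.0924.
Σ = 1.680464. Dividing by the full population N = 11 gives P₁ = 0.1528.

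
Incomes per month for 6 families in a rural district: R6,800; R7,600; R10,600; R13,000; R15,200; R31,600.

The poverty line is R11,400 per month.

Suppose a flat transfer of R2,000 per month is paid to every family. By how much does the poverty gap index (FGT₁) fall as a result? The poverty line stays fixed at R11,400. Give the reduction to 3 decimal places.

0.070

Before: below the line — R6,800, R7,600, R10,600; poverty gap index (FGT₁) = 0.13450.
After the R2,000 transfer: below the line — R8,800, R9,600; poverty gap index (FGT₁) = 0.06433.
Reduction = 0.13450 − 0.06433 = 0.070.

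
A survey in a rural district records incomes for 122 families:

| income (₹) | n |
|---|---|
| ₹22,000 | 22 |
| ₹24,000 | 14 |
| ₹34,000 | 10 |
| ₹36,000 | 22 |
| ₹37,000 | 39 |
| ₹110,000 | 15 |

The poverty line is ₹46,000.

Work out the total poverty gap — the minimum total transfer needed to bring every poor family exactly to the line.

Below the line: 22×₹22,000, 14×₹24,000, 10×₹34,000, 22×₹36,000, 39×₹37,000 (q = 107 of N = 122).
Individual gaps: 22×(46000−22000) = 528000; 14×(46000−24000) = 308000; 10×(46000−34000) = 120000; 22×(46000−36000) = 220000; 39×(46000−37000) = 351000.
Aggregate gap = ₹1,527,000.

₹1,527,000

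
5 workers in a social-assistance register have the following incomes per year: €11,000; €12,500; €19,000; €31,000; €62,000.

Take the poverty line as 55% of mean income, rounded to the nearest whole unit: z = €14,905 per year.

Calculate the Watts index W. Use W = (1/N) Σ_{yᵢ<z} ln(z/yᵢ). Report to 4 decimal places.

0.0960

Incomes under z: €11,000, €12,500 (q = 2 of N = 5).
Log shortfalls: ln(14905/11000) = 0.3038; ln(14905/12500) = 0.1760.
W = 0.479770 / 5 = 0.0960.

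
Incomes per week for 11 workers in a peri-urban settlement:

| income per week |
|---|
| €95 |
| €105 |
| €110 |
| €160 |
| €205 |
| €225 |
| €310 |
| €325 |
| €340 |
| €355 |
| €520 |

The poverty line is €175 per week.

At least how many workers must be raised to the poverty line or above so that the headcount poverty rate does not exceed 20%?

4 of the 11 workers are poor, so H = 4/11 = 0.364.
A headcount ratio of at most 20% allows at most ⌊0.20 × 11⌋ = 2 poor workers.
So at least 4 − 2 = 2 must be lifted.

2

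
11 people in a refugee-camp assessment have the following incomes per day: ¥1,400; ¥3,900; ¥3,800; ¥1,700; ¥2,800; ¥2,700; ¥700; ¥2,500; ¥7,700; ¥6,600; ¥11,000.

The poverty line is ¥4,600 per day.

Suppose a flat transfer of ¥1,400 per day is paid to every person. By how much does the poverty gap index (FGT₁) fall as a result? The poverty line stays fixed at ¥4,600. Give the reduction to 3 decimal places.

0.196

Before: below the line — ¥700, ¥1,400, ¥1,700, ¥2,500, ¥2,700, ¥2,800, ¥3,800, ¥3,900; poverty gap index (FGT₁) = 0.34190.
After the ¥1,400 transfer: below the line — ¥2,100, ¥2,800, ¥3,100, ¥3,900, ¥4,100, ¥4,200; poverty gap index (FGT₁) = 0.14625.
Reduction = 0.34190 − 0.14625 = 0.196.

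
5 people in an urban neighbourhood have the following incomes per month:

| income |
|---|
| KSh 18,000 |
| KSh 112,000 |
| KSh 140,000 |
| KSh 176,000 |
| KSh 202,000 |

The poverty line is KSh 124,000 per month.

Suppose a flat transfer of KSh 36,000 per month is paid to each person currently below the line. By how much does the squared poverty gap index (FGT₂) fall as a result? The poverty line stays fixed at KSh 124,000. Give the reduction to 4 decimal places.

0.0843

Before: below the line — KSh 18,000, KSh 112,000; squared poverty gap index (FGT₂) = 0.148023.
After the KSh 36,000 transfer: below the line — KSh 54,000; squared poverty gap index (FGT₂) = 0.063736.
Reduction = 0.148023 − 0.063736 = 0.0843.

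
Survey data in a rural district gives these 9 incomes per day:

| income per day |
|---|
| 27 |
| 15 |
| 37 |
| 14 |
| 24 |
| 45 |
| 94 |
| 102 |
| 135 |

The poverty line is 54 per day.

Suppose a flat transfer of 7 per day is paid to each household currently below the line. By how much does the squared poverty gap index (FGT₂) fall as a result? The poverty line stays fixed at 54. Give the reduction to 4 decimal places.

0.0752

Before: below the line — 14, 15, 24, 27, 37, 45; squared poverty gap index (FGT₂) = 0.195092.
After the 7 transfer: below the line — 21, 22, 31, 34, 44, 52; squared poverty gap index (FGT₂) = 0.119875.
Reduction = 0.195092 − 0.119875 = 0.0752.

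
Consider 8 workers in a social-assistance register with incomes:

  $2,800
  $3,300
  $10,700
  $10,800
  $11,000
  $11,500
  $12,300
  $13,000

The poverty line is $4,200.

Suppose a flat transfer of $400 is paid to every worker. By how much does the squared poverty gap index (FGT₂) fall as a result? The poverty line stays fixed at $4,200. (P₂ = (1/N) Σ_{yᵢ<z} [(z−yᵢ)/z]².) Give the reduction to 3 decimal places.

Before: below the line — $2,800, $3,300; squared poverty gap index (FGT₂) = 0.01963.
After the $400 transfer: below the line — $3,200, $3,700; squared poverty gap index (FGT₂) = 0.00886.
Reduction = 0.01963 − 0.00886 = 0.011.

0.011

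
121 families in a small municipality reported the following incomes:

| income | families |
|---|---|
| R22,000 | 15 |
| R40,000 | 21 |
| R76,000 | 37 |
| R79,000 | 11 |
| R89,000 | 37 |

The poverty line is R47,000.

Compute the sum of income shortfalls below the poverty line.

R522,000

Below z: 15×R22,000, 21×R40,000 (q = 36 of N = 121).
Individual gaps: 15×(47000−22000) = 375000; 21×(47000−40000) = 147000.
Aggregate gap = R522,000.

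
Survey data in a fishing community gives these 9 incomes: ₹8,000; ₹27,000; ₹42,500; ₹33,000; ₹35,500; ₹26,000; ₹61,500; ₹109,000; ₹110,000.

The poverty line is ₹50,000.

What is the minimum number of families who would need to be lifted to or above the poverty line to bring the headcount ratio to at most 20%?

6 of the 9 families are poor, so H = 6/9 = 0.667.
A headcount ratio of at most 20% allows at most ⌊0.20 × 9⌋ = 1 poor families.
So at least 6 − 1 = 5 must be lifted.

5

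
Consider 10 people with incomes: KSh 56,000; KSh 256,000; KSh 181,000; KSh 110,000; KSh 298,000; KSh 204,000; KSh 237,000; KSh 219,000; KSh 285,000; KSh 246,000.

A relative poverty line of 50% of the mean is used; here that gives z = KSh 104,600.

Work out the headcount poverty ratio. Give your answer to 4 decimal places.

0.1000

1 of the 10 people have income below KSh 104,600.
H = 1/10 = 0.1000.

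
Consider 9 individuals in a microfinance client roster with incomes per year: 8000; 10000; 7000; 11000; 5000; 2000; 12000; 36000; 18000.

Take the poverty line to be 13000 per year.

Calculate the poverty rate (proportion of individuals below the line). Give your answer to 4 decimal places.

7 of the 9 individuals have income below 13000.
H = 7/9 = 0.7778.

0.7778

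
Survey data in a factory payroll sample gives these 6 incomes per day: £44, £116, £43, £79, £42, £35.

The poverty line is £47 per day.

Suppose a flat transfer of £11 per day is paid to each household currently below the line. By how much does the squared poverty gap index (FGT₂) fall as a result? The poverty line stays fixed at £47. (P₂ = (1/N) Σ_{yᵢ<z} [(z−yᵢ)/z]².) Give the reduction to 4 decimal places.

0.0146

Before: below the line — £35, £42, £43, £44; squared poverty gap index (FGT₂) = 0.014637.
After the £11 transfer: below the line — £46; squared poverty gap index (FGT₂) = 0.000075.
Reduction = 0.014637 − 0.000075 = 0.0146.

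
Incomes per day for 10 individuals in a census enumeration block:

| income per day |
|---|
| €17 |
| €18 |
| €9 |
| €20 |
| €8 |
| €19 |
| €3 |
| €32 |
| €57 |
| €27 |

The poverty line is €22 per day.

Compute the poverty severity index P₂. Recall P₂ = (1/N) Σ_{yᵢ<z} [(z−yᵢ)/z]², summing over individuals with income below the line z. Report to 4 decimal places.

Below the line: €3, €8, €9, €17, €18, €19, €20 (q = 7 of N = 10).
Shortfall ratios: (22−3)/22 = 0.8636; (22−8)/22 = 0.6364; (22−9)/22 = 0.5909; (22−17)/22 = 0.2273; (22−18)/22 = 0.1818; (22−19)/22 = 0.1364; (22−20)/22 = 0.0909.
Squared: 0.7459; 0.4050; 0.3492; 0.0517; 0.0331; 0.0186; 0.0083.
Sum = 1.611570; P₂ = 1.611570 / 10 = 0.1612.

0.1612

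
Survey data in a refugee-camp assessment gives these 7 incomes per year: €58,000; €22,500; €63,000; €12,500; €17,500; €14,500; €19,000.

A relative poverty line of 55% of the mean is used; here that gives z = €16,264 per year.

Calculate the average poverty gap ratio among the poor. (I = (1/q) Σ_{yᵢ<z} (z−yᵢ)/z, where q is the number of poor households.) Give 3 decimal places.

0.170

Incomes under z: €12,500, €14,500 (q = 2 of N = 7).
Shortfall ratios (z−y)/z: 0.2314, 0.1085; sum = 0.339892.
The income-gap ratio divides by q (the poor only): 0.339892 / 2 = 0.170.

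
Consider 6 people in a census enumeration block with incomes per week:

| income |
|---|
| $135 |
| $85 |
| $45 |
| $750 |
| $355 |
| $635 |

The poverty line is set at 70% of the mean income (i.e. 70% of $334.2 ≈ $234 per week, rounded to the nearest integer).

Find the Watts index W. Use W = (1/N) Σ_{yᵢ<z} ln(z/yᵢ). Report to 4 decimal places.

Below z: $45, $85, $135 (q = 3 of N = 6).
Log gaps: ln(234/45) = 1.6487; ln(234/85) = 1.0127; ln(234/135) = 0.5500.
W = 3.211375 / 6 = 0.5352.

0.5352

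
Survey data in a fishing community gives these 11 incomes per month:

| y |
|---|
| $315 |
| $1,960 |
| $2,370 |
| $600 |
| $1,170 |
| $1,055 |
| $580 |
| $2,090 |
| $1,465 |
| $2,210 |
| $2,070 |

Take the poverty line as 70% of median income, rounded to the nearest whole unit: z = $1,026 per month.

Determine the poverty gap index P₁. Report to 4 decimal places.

0.1403

Incomes under z: $315, $580, $600 (q = 3 of N = 11).
Shortfall ratios: (1026−315)/1026 = 0.6930; (1026−580)/1026 = 0.4347; (1026−600)/1026 = 0.4152.
Sum of shortfalls = 1.542885; P₁ averages over all N: 1.542885 / 11 = 0.1403.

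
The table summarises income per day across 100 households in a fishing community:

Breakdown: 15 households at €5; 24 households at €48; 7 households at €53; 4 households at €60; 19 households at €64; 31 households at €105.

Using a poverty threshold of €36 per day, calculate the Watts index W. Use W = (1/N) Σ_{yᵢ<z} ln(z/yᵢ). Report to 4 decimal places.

Incomes under z: 15×€5 (q = 15 of N = 100).
ln(z/y) terms: ln(36/5) = 1.9741 (×15).
W = 29.611215 / 100 = 0.2961.

0.2961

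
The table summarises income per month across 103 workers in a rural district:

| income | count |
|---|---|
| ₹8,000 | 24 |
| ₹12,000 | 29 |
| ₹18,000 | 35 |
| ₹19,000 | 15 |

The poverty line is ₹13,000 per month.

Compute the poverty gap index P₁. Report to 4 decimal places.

Poor units: 24×₹8,000, 29×₹12,000 (q = 53 of N = 103).
Relative gaps: (13000−8000)/13000 = 0.3846 (×24); (13000−12000)/13000 = 0.0769 (×29).
Σ = 11.461538. Dividing by the full population N = 103 gives P₁ = 0.1113.

0.1113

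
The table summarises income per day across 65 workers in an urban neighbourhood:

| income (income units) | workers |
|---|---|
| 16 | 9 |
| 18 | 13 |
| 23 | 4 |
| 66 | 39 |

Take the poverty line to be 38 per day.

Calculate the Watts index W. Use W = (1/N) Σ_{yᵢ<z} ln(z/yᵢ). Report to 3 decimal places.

Incomes under z: 9×16, 13×18, 4×23 (q = 26 of N = 65).
Log gaps: ln(38/16) = 0.8650 (×9); ln(38/18) = 0.7472 (×13); ln(38/23) = 0.5021 (×4).
W = 19.507132 / 65 = 0.300.

0.300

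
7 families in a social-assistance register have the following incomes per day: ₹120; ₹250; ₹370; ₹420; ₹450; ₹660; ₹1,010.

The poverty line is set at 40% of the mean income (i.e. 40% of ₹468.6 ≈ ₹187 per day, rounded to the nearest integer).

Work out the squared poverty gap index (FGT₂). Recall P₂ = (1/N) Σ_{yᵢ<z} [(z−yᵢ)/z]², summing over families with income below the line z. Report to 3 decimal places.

0.018

Incomes under z: ₹120 (q = 1 of N = 7).
Shortfall ratios: (187−120)/187 = 0.3583.
Squared: 0.1284.
Sum = 0.128371; P₂ = 0.128371 / 7 = 0.018.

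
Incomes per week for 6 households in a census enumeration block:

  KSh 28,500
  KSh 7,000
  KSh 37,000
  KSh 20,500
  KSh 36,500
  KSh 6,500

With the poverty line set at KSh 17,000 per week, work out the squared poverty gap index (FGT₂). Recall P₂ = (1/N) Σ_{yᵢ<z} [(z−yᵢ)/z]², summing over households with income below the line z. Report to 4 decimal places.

Poor units: KSh 6,500, KSh 7,000 (q = 2 of N = 6).
Normalized shortfalls: (17000−6500)/17000 = 0.6176; (17000−7000)/17000 = 0.5882.
Squared: 0.3815; 0.3460.
Sum = 0.727509; P₂ = 0.727509 / 6 = 0.1213.

0.1213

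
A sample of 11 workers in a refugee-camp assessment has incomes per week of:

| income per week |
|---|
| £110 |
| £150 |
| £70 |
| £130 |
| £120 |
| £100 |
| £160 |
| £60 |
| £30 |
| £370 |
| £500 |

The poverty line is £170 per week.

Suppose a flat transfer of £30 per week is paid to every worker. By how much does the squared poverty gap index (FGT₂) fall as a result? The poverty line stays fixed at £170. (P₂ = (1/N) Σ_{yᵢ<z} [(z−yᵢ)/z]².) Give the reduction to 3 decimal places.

0.089

Before: below the line — £30, £60, £70, £100, £110, £120, £130, £150, £160; squared poverty gap index (FGT₂) = 0.17238.
After the £30 transfer: below the line — £60, £90, £100, £130, £140, £150, £160; squared poverty gap index (FGT₂) = 0.08304.
Reduction = 0.17238 − 0.08304 = 0.089.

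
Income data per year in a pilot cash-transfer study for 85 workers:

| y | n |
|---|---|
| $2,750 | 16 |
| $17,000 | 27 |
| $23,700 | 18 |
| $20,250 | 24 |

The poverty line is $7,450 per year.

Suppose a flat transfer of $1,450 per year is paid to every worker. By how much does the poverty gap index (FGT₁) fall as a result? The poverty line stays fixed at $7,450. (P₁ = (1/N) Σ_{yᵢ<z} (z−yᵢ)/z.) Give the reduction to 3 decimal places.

Before: below the line — 16×$2,750; poverty gap index (FGT₁) = 0.11875.
After the $1,450 transfer: below the line — 16×$4,200; poverty gap index (FGT₁) = 0.08212.
Reduction = 0.11875 − 0.08212 = 0.037.

0.037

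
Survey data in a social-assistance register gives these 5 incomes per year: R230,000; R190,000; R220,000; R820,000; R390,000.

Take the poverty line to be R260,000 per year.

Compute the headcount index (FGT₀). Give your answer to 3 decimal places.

3 of the 5 people have income below R260,000.
H = 3/5 = 0.600.

0.600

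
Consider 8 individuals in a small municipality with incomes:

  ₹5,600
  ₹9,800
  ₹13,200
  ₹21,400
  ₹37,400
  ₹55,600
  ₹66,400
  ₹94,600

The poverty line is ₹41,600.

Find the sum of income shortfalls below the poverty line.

₹120,600

Below z: ₹5,600, ₹9,800, ₹13,200, ₹21,400, ₹37,400 (q = 5 of N = 8).
Individual gaps: 41600−5600 = 36000; 41600−9800 = 31800; 41600−13200 = 28400; 41600−21400 = 20200; 41600−37400 = 4200.
Aggregate gap = ₹120,600.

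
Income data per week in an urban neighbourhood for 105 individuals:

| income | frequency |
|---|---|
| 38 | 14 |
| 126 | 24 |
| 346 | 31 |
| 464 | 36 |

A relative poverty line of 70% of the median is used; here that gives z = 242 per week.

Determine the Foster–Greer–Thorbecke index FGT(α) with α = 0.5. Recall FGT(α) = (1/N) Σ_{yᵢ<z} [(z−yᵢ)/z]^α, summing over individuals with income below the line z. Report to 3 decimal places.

Below z: 14×38, 24×126 (q = 38 of N = 105).
Relative gaps: (242−38)/242 = 0.8430 (×14); (242−126)/242 = 0.4793 (×24).
Raised to α = 0.5: 0.91814 (×14); 0.69234 (×24).
Sum = 29.470148; FGT(0.5) = 29.470148 / 105 = 0.281.

0.281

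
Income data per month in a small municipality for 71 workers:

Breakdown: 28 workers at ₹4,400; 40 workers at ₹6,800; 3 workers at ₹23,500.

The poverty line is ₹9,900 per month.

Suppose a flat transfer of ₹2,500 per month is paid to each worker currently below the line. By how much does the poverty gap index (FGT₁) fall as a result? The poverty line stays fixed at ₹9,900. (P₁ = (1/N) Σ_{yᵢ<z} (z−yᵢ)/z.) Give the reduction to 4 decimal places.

Before: below the line — 28×₹4,400, 40×₹6,800; poverty gap index (FGT₁) = 0.395504.
After the ₹2,500 transfer: below the line — 28×₹6,900, 40×₹9,300; poverty gap index (FGT₁) = 0.153649.
Reduction = 0.395504 − 0.153649 = 0.2419.

0.2419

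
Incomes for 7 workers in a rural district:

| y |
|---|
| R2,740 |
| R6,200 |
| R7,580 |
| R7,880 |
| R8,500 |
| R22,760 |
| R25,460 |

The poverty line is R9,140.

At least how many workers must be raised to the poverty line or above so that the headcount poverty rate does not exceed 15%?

4

5 of the 7 workers are poor, so H = 5/7 = 0.714.
A headcount ratio of at most 15% allows at most ⌊0.15 × 7⌋ = 1 poor workers.
So at least 5 − 1 = 4 must be lifted.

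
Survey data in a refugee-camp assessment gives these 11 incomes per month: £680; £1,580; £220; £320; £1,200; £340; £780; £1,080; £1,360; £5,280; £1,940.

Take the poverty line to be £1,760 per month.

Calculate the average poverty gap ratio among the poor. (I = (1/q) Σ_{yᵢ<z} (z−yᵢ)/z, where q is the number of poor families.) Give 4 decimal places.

Incomes under z: £220, £320, £340, £680, £780, £1,080, £1,200, £1,360, £1,580 (q = 9 of N = 11).
Relative gaps: 0.8750, 0.8182, 0.8068, 0.6136, 0.5568, 0.3864, 0.3182, 0.2273, 0.1023; sum = 4.704545.
The income-gap ratio divides by q (the poor only): 4.704545 / 9 = 0.5227.

0.5227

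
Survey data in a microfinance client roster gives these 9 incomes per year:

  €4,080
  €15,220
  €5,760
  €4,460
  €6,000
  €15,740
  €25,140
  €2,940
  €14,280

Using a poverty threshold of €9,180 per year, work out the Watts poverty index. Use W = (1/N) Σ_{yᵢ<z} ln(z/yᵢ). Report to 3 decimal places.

Incomes under z: €2,940, €4,080, €4,460, €5,760, €6,000 (q = 5 of N = 9).
ln(z/y) terms: ln(9180/2940) = 1.1386; ln(9180/4080) = 0.8109; ln(9180/4460) = 0.7219; ln(9180/5760) = 0.4661; ln(9180/6000) = 0.4253.
W = 3.562784 / 9 = 0.396.

0.396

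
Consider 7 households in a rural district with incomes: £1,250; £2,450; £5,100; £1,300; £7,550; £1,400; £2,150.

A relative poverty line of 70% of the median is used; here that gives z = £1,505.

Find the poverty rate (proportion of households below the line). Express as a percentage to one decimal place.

3 of the 7 households have income below £1,505.
H = 3/7 = 42.9%.

42.9%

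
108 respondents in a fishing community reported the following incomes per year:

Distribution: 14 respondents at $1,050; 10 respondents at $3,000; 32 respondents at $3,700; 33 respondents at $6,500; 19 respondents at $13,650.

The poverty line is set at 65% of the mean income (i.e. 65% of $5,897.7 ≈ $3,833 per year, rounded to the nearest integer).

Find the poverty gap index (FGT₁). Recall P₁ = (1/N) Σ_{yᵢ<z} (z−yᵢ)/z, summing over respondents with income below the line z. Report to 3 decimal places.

0.125

Below the line: 14×$1,050, 10×$3,000, 32×$3,700 (q = 56 of N = 108).
Shortfall ratios: (3833−1050)/3833 = 0.7261 (×14); (3833−3000)/3833 = 0.2173 (×10); (3833−3700)/3833 = 0.0347 (×32).
Sum of shortfalls = 13.448474; P₁ averages over all N: 13.448474 / 108 = 0.125.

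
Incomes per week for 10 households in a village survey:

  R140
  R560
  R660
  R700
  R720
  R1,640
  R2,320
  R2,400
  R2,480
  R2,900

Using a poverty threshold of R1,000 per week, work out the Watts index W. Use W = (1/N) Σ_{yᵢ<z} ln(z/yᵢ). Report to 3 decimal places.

0.365

Poor units: R140, R560, R660, R700, R720 (q = 5 of N = 10).
ln(z/y) terms: ln(1000/140) = 1.9661; ln(1000/560) = 0.5798; ln(1000/660) = 0.4155; ln(1000/700) = 0.3567; ln(1000/720) = 0.3285.
W = 3.646626 / 10 = 0.365.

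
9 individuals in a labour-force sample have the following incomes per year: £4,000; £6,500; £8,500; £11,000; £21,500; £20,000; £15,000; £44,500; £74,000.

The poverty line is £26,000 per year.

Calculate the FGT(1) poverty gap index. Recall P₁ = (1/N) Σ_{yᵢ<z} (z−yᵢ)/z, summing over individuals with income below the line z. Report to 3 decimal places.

Below z: £4,000, £6,500, £8,500, £11,000, £15,000, £20,000, £21,500 (q = 7 of N = 9).
Normalized shortfalls: (26000−4000)/26000 = 0.8462; (26000−6500)/26000 = 0.7500; (26000−8500)/26000 = 0.6731; (26000−11000)/26000 = 0.5769; (26000−15000)/26000 = 0.4231; (26000−20000)/26000 = 0.2308; (26000−21500)/26000 = 0.1731.
Sum of shortfalls = 3.673077; P₁ averages over all N: 3.673077 / 9 = 0.408.

0.408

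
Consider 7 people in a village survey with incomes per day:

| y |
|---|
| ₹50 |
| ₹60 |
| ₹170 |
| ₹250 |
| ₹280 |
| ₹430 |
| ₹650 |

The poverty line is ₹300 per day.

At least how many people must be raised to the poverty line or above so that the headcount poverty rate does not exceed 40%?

5 of the 7 people are poor, so H = 5/7 = 0.714.
A headcount ratio of at most 40% allows at most ⌊0.40 × 7⌋ = 2 poor people.
So at least 5 − 2 = 3 must be lifted.

3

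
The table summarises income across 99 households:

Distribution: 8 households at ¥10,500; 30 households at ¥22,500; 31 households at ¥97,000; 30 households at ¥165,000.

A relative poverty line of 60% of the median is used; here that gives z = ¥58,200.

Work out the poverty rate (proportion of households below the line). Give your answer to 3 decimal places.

0.384

38 of the 99 households have income below ¥58,200.
H = 38/99 = 0.384.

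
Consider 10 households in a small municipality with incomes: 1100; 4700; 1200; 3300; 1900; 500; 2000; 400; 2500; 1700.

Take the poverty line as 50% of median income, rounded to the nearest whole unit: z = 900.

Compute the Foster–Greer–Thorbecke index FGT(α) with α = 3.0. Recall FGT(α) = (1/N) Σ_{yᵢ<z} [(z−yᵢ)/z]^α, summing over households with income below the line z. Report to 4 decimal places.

0.0259

Incomes under z: 400, 500 (q = 2 of N = 10).
Shortfall ratios: (900−400)/900 = 0.5556; (900−500)/900 = 0.4444.
Raised to α = 3.0: 0.17147; 0.08779.
Sum = 0.259259; FGT(3.0) = 0.259259 / 10 = 0.0259.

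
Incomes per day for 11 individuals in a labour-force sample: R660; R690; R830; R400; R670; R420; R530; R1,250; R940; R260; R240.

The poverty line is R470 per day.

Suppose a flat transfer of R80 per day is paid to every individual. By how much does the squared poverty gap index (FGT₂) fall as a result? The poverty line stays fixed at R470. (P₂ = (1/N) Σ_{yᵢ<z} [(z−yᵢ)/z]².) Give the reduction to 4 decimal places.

0.0268

Before: below the line — R240, R260, R400, R420; squared poverty gap index (FGT₂) = 0.042965.
After the R80 transfer: below the line — R320, R340; squared poverty gap index (FGT₂) = 0.016215.
Reduction = 0.042965 − 0.016215 = 0.0268.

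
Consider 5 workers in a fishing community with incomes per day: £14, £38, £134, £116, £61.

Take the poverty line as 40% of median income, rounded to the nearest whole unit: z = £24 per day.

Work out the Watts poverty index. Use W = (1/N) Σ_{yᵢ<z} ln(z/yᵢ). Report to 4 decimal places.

0.1078

Poor units: £14 (q = 1 of N = 5).
ln(z/y) terms: ln(24/14) = 0.5390.
W = 0.538997 / 5 = 0.1078.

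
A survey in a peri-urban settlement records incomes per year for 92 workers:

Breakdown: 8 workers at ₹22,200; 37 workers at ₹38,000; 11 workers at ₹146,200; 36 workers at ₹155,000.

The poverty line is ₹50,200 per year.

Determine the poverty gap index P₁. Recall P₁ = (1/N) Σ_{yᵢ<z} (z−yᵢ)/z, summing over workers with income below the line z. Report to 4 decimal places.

Incomes under z: 8×₹22,200, 37×₹38,000 (q = 45 of N = 92).
Relative gaps: (50200−22200)/50200 = 0.5578 (×8); (50200−38000)/50200 = 0.2430 (×37).
Σ = 13.454183. Dividing by the full population N = 92 gives P₁ = 0.1462.

0.1462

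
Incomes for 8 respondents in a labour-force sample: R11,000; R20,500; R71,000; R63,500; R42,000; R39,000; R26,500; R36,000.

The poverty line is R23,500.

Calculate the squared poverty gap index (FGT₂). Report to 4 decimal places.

0.0374

Poor units: R11,000, R20,500 (q = 2 of N = 8).
Shortfall ratios: (23500−11000)/23500 = 0.5319; (23500−20500)/23500 = 0.1277.
Squared: 0.2829; 0.0163.
Sum = 0.299230; P₂ = 0.299230 / 8 = 0.0374.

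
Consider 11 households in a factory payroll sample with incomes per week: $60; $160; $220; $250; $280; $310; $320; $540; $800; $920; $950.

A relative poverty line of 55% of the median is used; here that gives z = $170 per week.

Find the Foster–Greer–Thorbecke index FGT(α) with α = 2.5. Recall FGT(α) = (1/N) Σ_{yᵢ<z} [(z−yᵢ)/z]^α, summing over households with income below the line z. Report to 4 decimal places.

0.0307

Below the line: $60, $160 (q = 2 of N = 11).
Relative gaps: (170−60)/170 = 0.6471; (170−160)/170 = 0.0588.
Raised to α = 2.5: 0.33679; 0.00084.
Sum = 0.337629; FGT(2.5) = 0.337629 / 11 = 0.0307.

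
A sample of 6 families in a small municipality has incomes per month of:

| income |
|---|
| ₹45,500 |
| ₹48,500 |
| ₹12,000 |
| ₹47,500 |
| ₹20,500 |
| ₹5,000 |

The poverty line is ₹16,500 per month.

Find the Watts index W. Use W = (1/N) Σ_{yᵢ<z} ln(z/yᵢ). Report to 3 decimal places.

Incomes under z: ₹5,000, ₹12,000 (q = 2 of N = 6).
Log shortfalls: ln(16500/5000) = 1.1939; ln(16500/12000) = 0.3185.
W = 1.512376 / 6 = 0.252.

0.252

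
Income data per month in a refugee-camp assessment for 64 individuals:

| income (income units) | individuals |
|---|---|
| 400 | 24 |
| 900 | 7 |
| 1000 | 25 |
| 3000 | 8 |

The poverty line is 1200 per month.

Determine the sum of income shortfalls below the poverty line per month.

Below the line: 24×400, 7×900, 25×1000 (q = 56 of N = 64).
Individual gaps: 24×(1200−400) = 19200; 7×(1200−900) = 2100; 25×(1200−1000) = 5000.
Aggregate gap = 26300.

26300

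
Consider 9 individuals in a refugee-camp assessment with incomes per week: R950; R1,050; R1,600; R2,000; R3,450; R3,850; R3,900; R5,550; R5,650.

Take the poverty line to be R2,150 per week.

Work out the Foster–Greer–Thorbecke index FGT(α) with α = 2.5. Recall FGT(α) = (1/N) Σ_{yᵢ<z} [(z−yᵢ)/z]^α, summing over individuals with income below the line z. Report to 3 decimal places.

Incomes under z: R950, R1,050, R1,600, R2,000 (q = 4 of N = 9).
Gap ratios (z−y)/z: (2150−950)/2150 = 0.5581; (2150−1050)/2150 = 0.5116; (2150−1600)/2150 = 0.2558; (2150−2000)/2150 = 0.0698.
Raised to α = 2.5: 0.23273; 0.18723; 0.03310; 0.00129.
Sum = 0.454351; FGT(2.5) = 0.454351 / 9 = 0.050.

0.050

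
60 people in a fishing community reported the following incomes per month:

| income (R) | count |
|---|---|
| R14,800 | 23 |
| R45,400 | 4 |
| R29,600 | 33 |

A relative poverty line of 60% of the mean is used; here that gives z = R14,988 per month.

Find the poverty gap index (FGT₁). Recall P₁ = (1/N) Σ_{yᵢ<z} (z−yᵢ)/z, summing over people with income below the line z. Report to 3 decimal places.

0.005

Poor units: 23×R14,800 (q = 23 of N = 60).
Shortfall ratios: (14988−14800)/14988 = 0.0125 (×23).
Σ = 0.288497. Dividing by the full population N = 60 gives P₁ = 0.005.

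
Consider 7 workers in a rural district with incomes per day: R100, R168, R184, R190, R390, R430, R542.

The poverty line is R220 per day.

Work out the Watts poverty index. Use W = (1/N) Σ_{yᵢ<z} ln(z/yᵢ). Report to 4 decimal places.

Below z: R100, R168, R184, R190 (q = 4 of N = 7).
Log gaps: ln(220/100) = 0.7885; ln(220/168) = 0.2697; ln(220/184) = 0.1787; ln(220/190) = 0.1466.
W = 1.383416 / 7 = 0.1976.

0.1976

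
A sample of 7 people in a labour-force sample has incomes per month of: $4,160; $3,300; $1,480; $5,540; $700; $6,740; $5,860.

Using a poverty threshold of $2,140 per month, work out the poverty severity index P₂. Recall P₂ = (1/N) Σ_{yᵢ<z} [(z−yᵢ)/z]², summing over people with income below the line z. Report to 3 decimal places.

0.078

Below z: $700, $1,480 (q = 2 of N = 7).
Relative gaps: (2140−700)/2140 = 0.6729; (2140−1480)/2140 = 0.3084.
Squared: 0.4528; 0.0951.
Sum = 0.547908; P₂ = 0.547908 / 7 = 0.078.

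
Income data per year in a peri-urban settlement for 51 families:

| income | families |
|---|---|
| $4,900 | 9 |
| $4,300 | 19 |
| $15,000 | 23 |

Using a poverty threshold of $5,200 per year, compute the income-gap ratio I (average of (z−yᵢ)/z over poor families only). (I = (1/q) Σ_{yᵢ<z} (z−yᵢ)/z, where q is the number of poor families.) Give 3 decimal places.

0.136

Poor units: 19×$4,300, 9×$4,900 (q = 28 of N = 51).
Relative gaps: 0.1731 (×19), 0.0577 (×9); sum = 3.807692.
I averages over the q = 28 poor units only: 3.807692 / 28 = 0.136.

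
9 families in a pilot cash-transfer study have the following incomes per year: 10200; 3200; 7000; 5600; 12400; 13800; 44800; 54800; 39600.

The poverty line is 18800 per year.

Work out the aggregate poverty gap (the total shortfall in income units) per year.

Incomes under z: 3200, 5600, 7000, 10200, 12400, 13800 (q = 6 of N = 9).
Individual gaps: 18800−3200 = 15600; 18800−5600 = 13200; 18800−7000 = 11800; 18800−10200 = 8600; 18800−12400 = 6400; 18800−13800 = 5000.
Aggregate gap = 60600.

60600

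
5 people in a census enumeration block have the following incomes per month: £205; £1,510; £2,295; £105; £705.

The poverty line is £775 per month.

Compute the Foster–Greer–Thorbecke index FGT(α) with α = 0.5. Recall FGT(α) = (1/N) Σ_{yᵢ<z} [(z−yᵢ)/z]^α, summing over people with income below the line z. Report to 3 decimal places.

Below z: £105, £205, £705 (q = 3 of N = 5).
Gap ratios (z−y)/z: (775−105)/775 = 0.8645; (775−205)/775 = 0.7355; (775−705)/775 = 0.0903.
Raised to α = 0.5: 0.92979; 0.85760; 0.30054.
Sum = 2.087934; FGT(0.5) = 2.087934 / 5 = 0.418.

0.418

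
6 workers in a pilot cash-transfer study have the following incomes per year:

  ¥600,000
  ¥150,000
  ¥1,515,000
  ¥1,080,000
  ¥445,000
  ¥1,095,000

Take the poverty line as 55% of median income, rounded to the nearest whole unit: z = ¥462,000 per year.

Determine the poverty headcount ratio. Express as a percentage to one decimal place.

33.3%

2 of the 6 workers have income below ¥462,000.
H = 2/6 = 33.3%.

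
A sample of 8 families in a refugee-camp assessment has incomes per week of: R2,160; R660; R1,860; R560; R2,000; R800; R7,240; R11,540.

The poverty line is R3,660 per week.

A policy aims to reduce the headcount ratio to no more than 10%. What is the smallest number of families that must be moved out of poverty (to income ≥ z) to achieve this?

6 of the 8 families are poor, so H = 6/8 = 0.750.
A headcount ratio of at most 10% allows at most ⌊0.10 × 8⌋ = 0 poor families.
So at least 6 − 0 = 6 must be lifted.

6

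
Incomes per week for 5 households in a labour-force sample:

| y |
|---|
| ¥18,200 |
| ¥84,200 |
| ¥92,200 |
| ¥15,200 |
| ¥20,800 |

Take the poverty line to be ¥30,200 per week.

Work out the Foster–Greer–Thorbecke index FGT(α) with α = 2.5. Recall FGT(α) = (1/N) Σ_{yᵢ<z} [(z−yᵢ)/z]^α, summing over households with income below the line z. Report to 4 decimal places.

Incomes under z: ¥15,200, ¥18,200, ¥20,800 (q = 3 of N = 5).
Normalized shortfalls: (30200−15200)/30200 = 0.4967; (30200−18200)/30200 = 0.3974; (30200−20800)/30200 = 0.3113.
Raised to α = 2.5: 0.17386; 0.09953; 0.05405.
Sum = 0.327441; FGT(2.5) = 0.327441 / 5 = 0.0655.

0.0655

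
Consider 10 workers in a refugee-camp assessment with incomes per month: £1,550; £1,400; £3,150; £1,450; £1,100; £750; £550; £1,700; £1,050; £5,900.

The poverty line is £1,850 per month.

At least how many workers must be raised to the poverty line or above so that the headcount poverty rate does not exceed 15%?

7

8 of the 10 workers are poor, so H = 8/10 = 0.800.
A headcount ratio of at most 15% allows at most ⌊0.15 × 10⌋ = 1 poor workers.
So at least 8 − 1 = 7 must be lifted.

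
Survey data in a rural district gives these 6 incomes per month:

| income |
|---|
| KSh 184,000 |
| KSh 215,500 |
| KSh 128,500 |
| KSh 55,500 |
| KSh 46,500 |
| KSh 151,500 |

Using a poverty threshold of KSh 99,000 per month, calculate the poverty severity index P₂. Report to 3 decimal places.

Incomes under z: KSh 46,500, KSh 55,500 (q = 2 of N = 6).
Shortfall ratios: (99000−46500)/99000 = 0.5303; (99000−55500)/99000 = 0.4394.
Squared: 0.2812; 0.1931.
Sum = 0.474288; P₂ = 0.474288 / 6 = 0.079.

0.079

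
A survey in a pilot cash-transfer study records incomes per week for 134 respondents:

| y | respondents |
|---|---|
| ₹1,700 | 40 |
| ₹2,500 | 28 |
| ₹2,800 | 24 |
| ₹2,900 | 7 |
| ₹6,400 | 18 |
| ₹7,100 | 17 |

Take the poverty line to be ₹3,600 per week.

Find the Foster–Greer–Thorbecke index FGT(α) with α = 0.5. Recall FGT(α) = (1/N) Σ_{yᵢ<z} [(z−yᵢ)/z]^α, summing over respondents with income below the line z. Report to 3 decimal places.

0.440

Below the line: 40×₹1,700, 28×₹2,500, 24×₹2,800, 7×₹2,900 (q = 99 of N = 134).
Gap ratios (z−y)/z: (3600−1700)/3600 = 0.5278 (×40); (3600−2500)/3600 = 0.3056 (×28); (3600−2800)/3600 = 0.2222 (×24); (3600−2900)/3600 = 0.1944 (×7).
Raised to α = 0.5: 0.72648 (×40); 0.55277 (×28); 0.47140 (×24); 0.44096 (×7).
Sum = 58.937327; FGT(0.5) = 58.937327 / 134 = 0.440.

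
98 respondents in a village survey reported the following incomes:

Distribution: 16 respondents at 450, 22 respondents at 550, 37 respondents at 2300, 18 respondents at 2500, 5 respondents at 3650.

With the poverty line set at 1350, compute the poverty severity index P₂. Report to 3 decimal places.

0.151

Below z: 16×450, 22×550 (q = 38 of N = 98).
Normalized shortfalls: (1350−450)/1350 = 0.6667 (×16); (1350−550)/1350 = 0.5926 (×22).
Squared: 0.4444 (×16); 0.3512 (×22).
Sum = 14.836763; P₂ = 14.836763 / 98 = 0.151.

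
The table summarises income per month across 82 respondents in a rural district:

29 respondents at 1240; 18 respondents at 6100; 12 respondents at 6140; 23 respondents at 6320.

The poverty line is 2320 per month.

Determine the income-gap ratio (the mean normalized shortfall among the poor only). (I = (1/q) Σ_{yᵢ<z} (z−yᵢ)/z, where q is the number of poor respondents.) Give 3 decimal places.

0.466

Incomes under z: 29×1240 (q = 29 of N = 82).
Shortfall ratios (z−y)/z: 0.4655 (×29); sum = 13.500000.
The income-gap ratio divides by q (the poor only): 13.500000 / 29 = 0.466.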